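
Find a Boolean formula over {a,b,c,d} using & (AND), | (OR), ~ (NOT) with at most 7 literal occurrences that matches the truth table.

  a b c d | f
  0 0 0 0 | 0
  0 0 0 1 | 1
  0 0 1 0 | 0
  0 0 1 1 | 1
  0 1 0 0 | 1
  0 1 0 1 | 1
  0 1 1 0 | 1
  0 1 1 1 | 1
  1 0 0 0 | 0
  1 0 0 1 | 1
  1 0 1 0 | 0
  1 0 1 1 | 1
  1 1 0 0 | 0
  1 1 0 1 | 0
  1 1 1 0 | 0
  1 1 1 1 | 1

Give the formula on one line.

  (a | b) = 0000111111111111
  ~a = 1111111100000000
  ((a | b) & ~a) = 0000111100000000
  (d & c) = 0001000100010001
  ~b = 1111000011110000
  (d & ~b) = 0101000001010000
  ((d & c) | (d & ~b)) = 0101000101010001
  (((a | b) & ~a) | ((d & c) | (d & ~b))) = 0101111101010001

(((a | b) & ~a) | ((d & c) | (d & ~b)))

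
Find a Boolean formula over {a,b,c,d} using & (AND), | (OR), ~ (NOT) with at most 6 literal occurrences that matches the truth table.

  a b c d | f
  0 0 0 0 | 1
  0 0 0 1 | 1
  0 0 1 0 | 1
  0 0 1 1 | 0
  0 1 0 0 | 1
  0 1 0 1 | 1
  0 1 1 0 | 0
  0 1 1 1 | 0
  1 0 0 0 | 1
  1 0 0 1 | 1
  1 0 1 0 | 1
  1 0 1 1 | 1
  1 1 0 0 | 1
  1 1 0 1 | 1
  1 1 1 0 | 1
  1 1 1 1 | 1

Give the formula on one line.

((~d & ((a | d) | ~b)) | (~c | a))

  ~d = 1010101010101010
  (a | d) = 0101010111111111
  ~b = 1111000011110000
  ((a | d) | ~b) = 1111010111111111
  (~d & ((a | d) | ~b)) = 1010000010101010
  ~c = 1100110011001100
  (~c | a) = 1100110011111111
  ((~d & ((a | d) | ~b)) | (~c | a)) = 1110110011111111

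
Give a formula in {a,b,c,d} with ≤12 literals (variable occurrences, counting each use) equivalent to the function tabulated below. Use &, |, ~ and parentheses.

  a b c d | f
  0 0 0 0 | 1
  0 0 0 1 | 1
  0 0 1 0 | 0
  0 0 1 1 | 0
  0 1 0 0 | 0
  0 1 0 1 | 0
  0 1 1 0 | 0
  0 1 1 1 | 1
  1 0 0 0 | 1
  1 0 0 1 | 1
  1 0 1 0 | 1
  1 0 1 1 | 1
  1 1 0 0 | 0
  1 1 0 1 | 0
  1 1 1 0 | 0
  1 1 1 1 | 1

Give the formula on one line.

  ~c = 1100110011001100
  (~c | a) = 1100110011111111
  ~b = 1111000011110000
  ((~c | a) & ~b) = 1100000011110000
  (d & a) = 0000000001010101
  (b | (d & a)) = 0000111101011111
  (((~c | a) & ~b) | (b | (d & a))) = 1100111111111111
  (d & c) = 0001000100010001
  ((d & c) | ~b) = 1111000111110001
  ((((~c | a) & ~b) | (b | (d & a))) & ((d & c) | ~b)) = 1100000111110001

((((~c | a) & ~b) | (b | (d & a))) & ((d & c) | ~b))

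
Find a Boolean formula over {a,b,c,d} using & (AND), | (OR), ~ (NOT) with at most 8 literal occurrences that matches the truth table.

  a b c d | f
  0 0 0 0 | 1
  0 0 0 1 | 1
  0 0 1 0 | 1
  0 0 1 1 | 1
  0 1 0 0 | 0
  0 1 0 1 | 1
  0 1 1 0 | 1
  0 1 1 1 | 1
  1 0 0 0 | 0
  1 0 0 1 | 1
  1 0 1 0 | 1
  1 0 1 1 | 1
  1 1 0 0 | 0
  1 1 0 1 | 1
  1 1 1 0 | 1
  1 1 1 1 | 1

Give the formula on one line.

  ~c = 1100110011001100
  (a | ~c) = 1100110011111111
  (d | c) = 0111011101110111
  ~b = 1111000011110000
  (a | ~b) = 1111000011111111
  ~a = 1111111100000000
  ((a | ~b) & ~a) = 1111000000000000
  ((d | c) | ((a | ~b) & ~a)) = 1111011101110111
  ((a | ~c) & ((d | c) | ((a | ~b) & ~a))) = 1100010001110111
  (((a | ~c) & ((d | c) | ((a | ~b) & ~a))) | c) = 1111011101110111

(((a | ~c) & ((d | c) | ((a | ~b) & ~a))) | c)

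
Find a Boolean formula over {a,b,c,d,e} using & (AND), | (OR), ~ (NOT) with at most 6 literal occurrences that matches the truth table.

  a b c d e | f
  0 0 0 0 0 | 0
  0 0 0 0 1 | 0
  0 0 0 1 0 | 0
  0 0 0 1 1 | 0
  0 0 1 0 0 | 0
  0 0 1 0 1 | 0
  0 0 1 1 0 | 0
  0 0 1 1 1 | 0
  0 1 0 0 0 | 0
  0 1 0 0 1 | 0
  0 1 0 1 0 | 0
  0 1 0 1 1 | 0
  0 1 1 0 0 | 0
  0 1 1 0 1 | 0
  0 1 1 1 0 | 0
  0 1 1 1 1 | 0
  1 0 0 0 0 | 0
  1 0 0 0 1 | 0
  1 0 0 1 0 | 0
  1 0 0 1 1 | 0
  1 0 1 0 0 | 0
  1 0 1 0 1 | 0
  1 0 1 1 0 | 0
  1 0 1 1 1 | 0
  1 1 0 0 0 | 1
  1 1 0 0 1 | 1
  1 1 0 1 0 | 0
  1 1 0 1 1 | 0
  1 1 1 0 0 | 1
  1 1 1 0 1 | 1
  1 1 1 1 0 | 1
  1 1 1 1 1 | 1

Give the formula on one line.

  (a & b) = 00000000000000000000000011111111
  ~c = 11110000111100001111000011110000
  ~a = 11111111111111110000000000000000
  ~d = 11001100110011001100110011001100
  (~a | ~d) = 11111111111111111100110011001100
  (~c & (~a | ~d)) = 11110000111100001100000011000000
  (c | (~c & (~a | ~d))) = 11111111111111111100111111001111
  ((a & b) & (c | (~c & (~a | ~d)))) = 00000000000000000000000011001111

((a & b) & (c | (~c & (~a | ~d))))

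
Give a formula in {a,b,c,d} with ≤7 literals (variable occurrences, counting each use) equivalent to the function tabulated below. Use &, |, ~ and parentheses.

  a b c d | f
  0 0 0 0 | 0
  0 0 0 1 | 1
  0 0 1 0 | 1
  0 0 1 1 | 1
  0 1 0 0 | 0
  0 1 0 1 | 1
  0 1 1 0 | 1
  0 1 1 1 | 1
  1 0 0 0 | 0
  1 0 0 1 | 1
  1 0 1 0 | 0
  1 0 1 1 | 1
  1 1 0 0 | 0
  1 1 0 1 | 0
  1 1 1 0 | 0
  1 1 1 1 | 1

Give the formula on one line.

  ~a = 1111111100000000
  ~b = 1111000011110000
  (~a | ~b) = 1111111111110000
  (d & (~a | ~b)) = 0101010101010000
  (d & c) = 0001000100010001
  (c & ~a) = 0011001100000000
  ((d & c) | (c & ~a)) = 0011001100010001
  ((d & (~a | ~b)) | ((d & c) | (c & ~a))) = 0111011101010001

((d & (~a | ~b)) | ((d & c) | (c & ~a)))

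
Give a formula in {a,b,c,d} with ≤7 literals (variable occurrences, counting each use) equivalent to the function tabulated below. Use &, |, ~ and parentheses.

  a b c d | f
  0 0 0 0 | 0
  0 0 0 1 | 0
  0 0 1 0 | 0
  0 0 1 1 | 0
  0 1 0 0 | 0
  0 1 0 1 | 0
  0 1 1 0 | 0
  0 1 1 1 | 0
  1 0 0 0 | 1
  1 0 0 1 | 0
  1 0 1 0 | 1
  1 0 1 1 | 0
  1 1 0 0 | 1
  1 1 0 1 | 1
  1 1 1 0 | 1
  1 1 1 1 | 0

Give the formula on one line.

  ~c = 1100110011001100
  (~c & b) = 0000110000001100
  ~d = 1010101010101010
  ((~c & b) | ~d) = 1010111010101110
  (a & ((~c & b) | ~d)) = 0000000010101110

(a & ((~c & b) | ~d))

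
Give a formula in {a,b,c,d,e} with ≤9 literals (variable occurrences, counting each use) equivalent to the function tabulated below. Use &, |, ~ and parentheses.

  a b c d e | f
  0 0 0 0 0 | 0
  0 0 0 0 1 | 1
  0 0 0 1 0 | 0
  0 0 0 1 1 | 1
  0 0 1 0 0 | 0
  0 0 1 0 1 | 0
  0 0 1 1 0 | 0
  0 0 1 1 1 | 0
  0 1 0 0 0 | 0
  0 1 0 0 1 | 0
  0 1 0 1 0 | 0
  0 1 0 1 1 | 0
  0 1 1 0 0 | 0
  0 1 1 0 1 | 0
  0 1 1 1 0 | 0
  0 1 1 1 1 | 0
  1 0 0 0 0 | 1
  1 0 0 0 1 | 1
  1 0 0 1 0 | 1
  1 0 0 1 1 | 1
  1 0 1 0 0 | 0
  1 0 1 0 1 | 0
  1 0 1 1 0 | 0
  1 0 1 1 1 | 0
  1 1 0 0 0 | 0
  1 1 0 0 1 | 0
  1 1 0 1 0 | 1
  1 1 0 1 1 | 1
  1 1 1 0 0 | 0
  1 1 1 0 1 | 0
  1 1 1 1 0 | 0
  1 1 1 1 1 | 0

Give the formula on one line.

  (e | a) = 01010101010101011111111111111111
  (a & d) = 00000000000000000011001100110011
  ~b = 11111111000000001111111100000000
  ((a & d) | ~b) = 11111111000000001111111100110011
  ~c = 11110000111100001111000011110000
  (((a & d) | ~b) & ~c) = 11110000000000001111000000110000
  ((e | a) & (((a & d) | ~b) & ~c)) = 01010000000000001111000000110000

((e | a) & (((a & d) | ~b) & ~c))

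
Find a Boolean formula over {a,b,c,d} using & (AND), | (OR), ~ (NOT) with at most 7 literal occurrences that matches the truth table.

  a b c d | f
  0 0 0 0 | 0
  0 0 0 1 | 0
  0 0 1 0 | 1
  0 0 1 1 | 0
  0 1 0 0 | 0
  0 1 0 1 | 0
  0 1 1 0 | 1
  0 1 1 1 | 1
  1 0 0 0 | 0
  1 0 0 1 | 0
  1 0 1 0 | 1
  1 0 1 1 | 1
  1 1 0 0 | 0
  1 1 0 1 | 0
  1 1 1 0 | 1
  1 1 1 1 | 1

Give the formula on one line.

(c & ((a | ~d) | b))

  ~d = 1010101010101010
  (a | ~d) = 1010101011111111
  ((a | ~d) | b) = 1010111111111111
  (c & ((a | ~d) | b)) = 0010001100110011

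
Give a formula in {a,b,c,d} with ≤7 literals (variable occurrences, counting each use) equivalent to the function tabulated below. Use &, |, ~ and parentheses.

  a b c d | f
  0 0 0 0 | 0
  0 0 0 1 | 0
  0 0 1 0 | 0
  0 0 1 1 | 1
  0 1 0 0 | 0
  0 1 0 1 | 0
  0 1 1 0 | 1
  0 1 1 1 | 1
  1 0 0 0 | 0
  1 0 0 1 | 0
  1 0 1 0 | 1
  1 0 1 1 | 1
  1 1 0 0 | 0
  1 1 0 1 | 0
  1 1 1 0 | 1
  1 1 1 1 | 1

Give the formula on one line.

  (a | b) = 0000111111111111
  (d | (a | b)) = 0101111111111111
  ((d | (a | b)) & c) = 0001001100110011

((d | (a | b)) & c)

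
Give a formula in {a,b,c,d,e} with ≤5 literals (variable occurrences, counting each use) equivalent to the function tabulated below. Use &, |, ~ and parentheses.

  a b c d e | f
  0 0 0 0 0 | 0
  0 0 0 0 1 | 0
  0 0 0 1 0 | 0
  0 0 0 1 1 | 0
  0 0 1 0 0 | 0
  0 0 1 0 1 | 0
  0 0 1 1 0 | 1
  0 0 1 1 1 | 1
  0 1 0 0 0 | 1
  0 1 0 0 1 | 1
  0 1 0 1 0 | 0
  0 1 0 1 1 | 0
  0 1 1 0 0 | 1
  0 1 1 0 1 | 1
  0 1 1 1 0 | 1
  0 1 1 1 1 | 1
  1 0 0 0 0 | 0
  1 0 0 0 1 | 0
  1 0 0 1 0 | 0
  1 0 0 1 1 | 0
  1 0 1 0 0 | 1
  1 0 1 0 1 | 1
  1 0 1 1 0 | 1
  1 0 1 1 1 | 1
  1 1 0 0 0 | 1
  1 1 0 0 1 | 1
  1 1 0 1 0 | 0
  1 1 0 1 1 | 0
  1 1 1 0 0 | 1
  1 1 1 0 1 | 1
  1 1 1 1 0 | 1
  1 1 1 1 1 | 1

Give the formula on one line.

((b & ~d) | (c & (d | a)))

  ~d = 11001100110011001100110011001100
  (b & ~d) = 00000000110011000000000011001100
  (d | a) = 00110011001100111111111111111111
  (c & (d | a)) = 00000011000000110000111100001111
  ((b & ~d) | (c & (d | a))) = 00000011110011110000111111001111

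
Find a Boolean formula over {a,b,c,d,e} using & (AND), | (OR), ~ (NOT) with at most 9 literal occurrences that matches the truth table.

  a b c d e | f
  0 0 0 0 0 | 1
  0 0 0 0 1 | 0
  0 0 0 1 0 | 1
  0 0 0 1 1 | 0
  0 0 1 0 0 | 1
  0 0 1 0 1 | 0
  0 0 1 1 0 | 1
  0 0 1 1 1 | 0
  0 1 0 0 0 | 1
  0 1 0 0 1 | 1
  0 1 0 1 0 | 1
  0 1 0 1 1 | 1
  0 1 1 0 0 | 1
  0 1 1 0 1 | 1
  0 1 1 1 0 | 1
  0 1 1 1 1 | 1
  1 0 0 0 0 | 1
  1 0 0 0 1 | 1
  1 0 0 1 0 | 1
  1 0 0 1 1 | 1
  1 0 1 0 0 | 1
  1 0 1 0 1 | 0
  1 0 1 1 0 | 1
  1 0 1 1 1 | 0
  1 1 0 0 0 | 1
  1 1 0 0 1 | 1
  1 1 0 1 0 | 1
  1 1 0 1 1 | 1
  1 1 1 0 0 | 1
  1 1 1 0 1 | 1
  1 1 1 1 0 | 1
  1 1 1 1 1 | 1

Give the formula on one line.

  ~c = 11110000111100001111000011110000
  ~e = 10101010101010101010101010101010
  (~c | ~e) = 11111010111110101111101011111010
  (a | ~e) = 10101010101010101111111111111111
  ((a | ~e) | c) = 10101111101011111111111111111111
  ((~c | ~e) & ((a | ~e) | c)) = 10101010101010101111101011111010
  (((~c | ~e) & ((a | ~e) | c)) | b) = 10101010111111111111101011111111

(((~c | ~e) & ((a | ~e) | c)) | b)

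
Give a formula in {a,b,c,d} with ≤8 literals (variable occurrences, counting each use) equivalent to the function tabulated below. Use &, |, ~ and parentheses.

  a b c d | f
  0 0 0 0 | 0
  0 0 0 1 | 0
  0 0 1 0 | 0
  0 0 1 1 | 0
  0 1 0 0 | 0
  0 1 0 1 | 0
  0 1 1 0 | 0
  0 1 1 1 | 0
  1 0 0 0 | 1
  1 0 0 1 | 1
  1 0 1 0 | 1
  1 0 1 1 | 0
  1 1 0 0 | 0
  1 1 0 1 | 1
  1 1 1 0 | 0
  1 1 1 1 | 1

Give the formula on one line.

(((~d | ~c) | (b & d)) & (a & ((~b & a) | d)))

  ~d = 1010101010101010
  ~c = 1100110011001100
  (~d | ~c) = 1110111011101110
  (b & d) = 0000010100000101
  ((~d | ~c) | (b & d)) = 1110111111101111
  ~b = 1111000011110000
  (~b & a) = 0000000011110000
  ((~b & a) | d) = 0101010111110101
  (a & ((~b & a) | d)) = 0000000011110101
  (((~d | ~c) | (b & d)) & (a & ((~b & a) | d))) = 0000000011100101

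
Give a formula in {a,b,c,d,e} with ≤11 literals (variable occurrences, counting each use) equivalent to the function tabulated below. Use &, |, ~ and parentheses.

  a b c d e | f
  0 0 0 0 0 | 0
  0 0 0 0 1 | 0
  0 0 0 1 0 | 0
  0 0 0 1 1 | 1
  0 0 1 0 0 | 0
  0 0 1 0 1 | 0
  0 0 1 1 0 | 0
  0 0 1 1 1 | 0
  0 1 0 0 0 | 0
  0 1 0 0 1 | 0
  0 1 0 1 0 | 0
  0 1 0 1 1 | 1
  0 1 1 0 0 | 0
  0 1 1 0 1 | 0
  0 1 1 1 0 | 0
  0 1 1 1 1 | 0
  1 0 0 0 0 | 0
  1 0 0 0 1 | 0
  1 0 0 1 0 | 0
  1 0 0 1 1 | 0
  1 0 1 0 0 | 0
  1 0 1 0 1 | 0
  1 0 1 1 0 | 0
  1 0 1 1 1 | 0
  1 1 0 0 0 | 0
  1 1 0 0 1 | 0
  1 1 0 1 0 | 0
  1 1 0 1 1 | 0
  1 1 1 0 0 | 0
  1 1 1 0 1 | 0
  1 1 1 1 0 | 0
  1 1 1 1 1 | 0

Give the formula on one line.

((((b | e) & ~a) & d) & ((~d & (b | e)) | (e & ~c)))

  (b | e) = 01010101111111110101010111111111
  ~a = 11111111111111110000000000000000
  ((b | e) & ~a) = 01010101111111110000000000000000
  (((b | e) & ~a) & d) = 00010001001100110000000000000000
  ~d = 11001100110011001100110011001100
  (~d & (b | e)) = 01000100110011000100010011001100
  ~c = 11110000111100001111000011110000
  (e & ~c) = 01010000010100000101000001010000
  ((~d & (b | e)) | (e & ~c)) = 01010100110111000101010011011100
  ((((b | e) & ~a) & d) & ((~d & (b | e)) | (e & ~c))) = 00010000000100000000000000000000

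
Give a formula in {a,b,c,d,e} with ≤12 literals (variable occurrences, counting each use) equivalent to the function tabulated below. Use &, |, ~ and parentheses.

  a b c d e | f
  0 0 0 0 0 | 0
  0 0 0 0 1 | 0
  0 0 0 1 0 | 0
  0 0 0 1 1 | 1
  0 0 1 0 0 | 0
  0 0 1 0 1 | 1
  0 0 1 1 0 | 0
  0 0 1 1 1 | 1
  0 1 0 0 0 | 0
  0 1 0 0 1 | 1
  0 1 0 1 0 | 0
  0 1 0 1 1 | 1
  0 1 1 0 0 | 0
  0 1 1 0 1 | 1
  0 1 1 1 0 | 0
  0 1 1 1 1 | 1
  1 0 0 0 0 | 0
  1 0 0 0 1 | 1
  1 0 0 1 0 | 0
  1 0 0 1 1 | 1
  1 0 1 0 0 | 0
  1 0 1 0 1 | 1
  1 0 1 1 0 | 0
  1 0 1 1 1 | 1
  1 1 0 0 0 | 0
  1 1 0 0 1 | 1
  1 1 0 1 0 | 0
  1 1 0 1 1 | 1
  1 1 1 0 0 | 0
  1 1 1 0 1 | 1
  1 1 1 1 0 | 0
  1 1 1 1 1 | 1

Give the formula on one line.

  ~b = 11111111000000001111111100000000
  (~b | a) = 11111111000000001111111111111111
  (e & c) = 00000101000001010000010100000101
  ((~b | a) & (e & c)) = 00000101000000000000010100000101
  (a | b) = 00000000111111111111111111111111
  (b | d) = 00110011111111110011001111111111
  ((a | b) | (b | d)) = 00110011111111111111111111111111
  (((~b | a) & (e & c)) | ((a | b) | (b | d))) = 00110111111111111111111111111111
  (e & (((~b | a) & (e & c)) | ((a | b) | (b | d)))) = 00010101010101010101010101010101

(e & (((~b | a) & (e & c)) | ((a | b) | (b | d))))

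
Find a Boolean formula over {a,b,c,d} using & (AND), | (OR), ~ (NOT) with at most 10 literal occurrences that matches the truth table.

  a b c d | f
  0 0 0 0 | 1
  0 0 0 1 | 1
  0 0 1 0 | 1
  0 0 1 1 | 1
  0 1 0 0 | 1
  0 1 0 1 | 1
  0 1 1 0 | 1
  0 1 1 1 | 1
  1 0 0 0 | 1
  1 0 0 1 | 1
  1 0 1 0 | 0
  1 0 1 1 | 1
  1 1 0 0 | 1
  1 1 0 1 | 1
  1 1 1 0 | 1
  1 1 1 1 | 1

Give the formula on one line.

  (b | d) = 0101111101011111
  ((b | d) & c) = 0001001100010011
  (d & a) = 0000000001010101
  ~c = 1100110011001100
  ((d & a) | ~c) = 1100110011011101
  (((b | d) & c) | ((d & a) | ~c)) = 1101111111011111
  ~a = 1111111100000000
  (c & ~a) = 0011001100000000
  (d | (c & ~a)) = 0111011101010101
  ((((b | d) & c) | ((d & a) | ~c)) | (d | (c & ~a))) = 1111111111011111

((((b | d) & c) | ((d & a) | ~c)) | (d | (c & ~a)))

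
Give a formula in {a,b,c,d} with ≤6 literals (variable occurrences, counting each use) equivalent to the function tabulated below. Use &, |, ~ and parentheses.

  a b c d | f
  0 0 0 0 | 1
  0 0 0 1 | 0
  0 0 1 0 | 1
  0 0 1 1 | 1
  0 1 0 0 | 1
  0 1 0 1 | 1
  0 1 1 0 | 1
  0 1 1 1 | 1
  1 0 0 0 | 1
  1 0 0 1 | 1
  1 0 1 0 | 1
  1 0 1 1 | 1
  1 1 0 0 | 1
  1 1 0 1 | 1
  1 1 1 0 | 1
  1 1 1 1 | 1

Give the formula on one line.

  ~a = 1111111100000000
  (b & ~a) = 0000111100000000
  ((b & ~a) & d) = 0000010100000000
  (((b & ~a) & d) | c) = 0011011100110011
  (a | (((b & ~a) & d) | c)) = 0011011111111111
  ~d = 1010101010101010
  ((a | (((b & ~a) & d) | c)) | ~d) = 1011111111111111

((a | (((b & ~a) & d) | c)) | ~d)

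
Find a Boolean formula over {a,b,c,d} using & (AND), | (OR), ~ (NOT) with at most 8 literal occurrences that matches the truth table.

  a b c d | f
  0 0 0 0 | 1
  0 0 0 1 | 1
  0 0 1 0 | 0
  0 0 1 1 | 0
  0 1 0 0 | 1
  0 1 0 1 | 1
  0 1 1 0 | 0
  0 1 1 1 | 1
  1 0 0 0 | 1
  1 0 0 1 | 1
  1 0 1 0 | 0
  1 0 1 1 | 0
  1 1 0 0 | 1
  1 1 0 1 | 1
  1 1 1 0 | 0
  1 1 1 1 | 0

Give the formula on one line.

  ~c = 1100110011001100
  ~a = 1111111100000000
  (~a & d) = 0101010100000000
  (d & b) = 0000010100000101
  ((~a & d) & (d & b)) = 0000010100000000
  (~c | ((~a & d) & (d & b))) = 1100110111001100

(~c | ((~a & d) & (d & b)))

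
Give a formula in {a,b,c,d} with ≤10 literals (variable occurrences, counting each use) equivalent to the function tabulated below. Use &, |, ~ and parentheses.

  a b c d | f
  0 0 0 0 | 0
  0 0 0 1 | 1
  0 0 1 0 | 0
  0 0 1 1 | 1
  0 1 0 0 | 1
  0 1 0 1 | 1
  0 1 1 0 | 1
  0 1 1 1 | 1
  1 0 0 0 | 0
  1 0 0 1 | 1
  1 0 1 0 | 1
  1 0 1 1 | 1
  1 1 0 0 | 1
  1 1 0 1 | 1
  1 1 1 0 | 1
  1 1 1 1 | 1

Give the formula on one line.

((((~a | ~c) | ~d) & (b | (c & a))) | d)

  ~a = 1111111100000000
  ~c = 1100110011001100
  (~a | ~c) = 1111111111001100
  ~d = 1010101010101010
  ((~a | ~c) | ~d) = 1111111111101110
  (c & a) = 0000000000110011
  (b | (c & a)) = 0000111100111111
  (((~a | ~c) | ~d) & (b | (c & a))) = 0000111100101110
  ((((~a | ~c) | ~d) & (b | (c & a))) | d) = 0101111101111111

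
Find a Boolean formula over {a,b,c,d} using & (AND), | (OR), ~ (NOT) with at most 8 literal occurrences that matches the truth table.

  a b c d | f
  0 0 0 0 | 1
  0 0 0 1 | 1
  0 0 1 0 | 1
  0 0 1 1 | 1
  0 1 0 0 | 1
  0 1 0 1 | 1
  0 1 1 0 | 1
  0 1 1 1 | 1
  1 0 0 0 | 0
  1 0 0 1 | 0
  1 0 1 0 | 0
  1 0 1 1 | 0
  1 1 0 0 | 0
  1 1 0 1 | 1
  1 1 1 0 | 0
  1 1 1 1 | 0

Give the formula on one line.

(((b & d) & (~c & d)) | ~a)

  (b & d) = 0000010100000101
  ~c = 1100110011001100
  (~c & d) = 0100010001000100
  ((b & d) & (~c & d)) = 0000010000000100
  ~a = 1111111100000000
  (((b & d) & (~c & d)) | ~a) = 1111111100000100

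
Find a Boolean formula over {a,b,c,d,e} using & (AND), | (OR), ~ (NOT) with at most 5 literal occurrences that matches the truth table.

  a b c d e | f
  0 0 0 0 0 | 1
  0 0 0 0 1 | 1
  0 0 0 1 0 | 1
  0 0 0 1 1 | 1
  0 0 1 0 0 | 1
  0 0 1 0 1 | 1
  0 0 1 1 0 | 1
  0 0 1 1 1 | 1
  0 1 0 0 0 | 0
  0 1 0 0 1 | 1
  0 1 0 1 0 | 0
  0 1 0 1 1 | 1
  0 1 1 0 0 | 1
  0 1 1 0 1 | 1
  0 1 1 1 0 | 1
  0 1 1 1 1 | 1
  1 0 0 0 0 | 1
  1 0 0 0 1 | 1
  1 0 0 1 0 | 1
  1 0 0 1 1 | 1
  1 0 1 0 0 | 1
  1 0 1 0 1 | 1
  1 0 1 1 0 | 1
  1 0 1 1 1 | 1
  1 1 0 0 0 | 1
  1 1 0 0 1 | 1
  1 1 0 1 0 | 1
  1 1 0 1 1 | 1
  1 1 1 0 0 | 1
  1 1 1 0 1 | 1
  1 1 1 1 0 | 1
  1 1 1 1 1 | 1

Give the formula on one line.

  ~b = 11111111000000001111111100000000
  (c | ~b) = 11111111000011111111111100001111
  (a | (c | ~b)) = 11111111000011111111111111111111
  (e | ~b) = 11111111010101011111111101010101
  ((a | (c | ~b)) | (e | ~b)) = 11111111010111111111111111111111

((a | (c | ~b)) | (e | ~b))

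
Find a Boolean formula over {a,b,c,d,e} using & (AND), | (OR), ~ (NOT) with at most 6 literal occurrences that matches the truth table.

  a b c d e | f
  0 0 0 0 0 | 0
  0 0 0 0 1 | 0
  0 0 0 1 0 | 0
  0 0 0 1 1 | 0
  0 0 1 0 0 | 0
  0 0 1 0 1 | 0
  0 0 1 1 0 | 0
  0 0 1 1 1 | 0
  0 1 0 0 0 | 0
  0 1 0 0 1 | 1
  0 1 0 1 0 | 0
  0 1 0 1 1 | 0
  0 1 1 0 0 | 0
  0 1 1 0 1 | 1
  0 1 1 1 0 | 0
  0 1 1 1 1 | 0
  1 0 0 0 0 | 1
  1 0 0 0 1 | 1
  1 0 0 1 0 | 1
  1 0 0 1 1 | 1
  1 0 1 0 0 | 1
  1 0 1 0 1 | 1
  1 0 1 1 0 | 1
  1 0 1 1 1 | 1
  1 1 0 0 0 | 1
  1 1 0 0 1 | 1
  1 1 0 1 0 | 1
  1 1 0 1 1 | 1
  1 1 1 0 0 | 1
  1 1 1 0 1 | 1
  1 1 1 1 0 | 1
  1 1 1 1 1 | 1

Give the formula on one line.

((~d & (e & b)) | a)

  ~d = 11001100110011001100110011001100
  (e & b) = 00000000010101010000000001010101
  (~d & (e & b)) = 00000000010001000000000001000100
  ((~d & (e & b)) | a) = 00000000010001001111111111111111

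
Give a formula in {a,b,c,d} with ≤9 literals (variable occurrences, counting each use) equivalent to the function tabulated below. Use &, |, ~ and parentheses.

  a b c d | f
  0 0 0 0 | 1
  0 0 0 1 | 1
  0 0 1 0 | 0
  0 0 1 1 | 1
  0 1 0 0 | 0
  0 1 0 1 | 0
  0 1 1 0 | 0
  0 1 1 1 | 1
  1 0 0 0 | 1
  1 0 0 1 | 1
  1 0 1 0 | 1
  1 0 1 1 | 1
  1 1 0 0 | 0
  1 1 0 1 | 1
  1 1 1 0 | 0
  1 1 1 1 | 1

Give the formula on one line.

  (d & c) = 0001000100010001
  ~c = 1100110011001100
  (a | ~c) = 1100110011111111
  ~b = 1111000011110000
  ((a | ~c) & ~b) = 1100000011110000
  (a & d) = 0000000001010101
  (((a | ~c) & ~b) | (a & d)) = 1100000011110101
  ((d & c) | (((a | ~c) & ~b) | (a & d))) = 1101000111110101

((d & c) | (((a | ~c) & ~b) | (a & d)))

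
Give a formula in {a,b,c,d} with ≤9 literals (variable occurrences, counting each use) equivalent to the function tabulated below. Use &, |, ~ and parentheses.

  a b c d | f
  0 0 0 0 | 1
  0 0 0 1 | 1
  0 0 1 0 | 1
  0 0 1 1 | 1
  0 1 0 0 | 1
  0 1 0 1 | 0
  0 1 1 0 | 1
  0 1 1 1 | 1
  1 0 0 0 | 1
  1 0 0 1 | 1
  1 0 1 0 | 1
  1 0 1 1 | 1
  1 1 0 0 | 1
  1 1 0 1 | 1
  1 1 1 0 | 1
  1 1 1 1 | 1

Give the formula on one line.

(((a | (~d & b)) | c) | (~b | a))

  ~d = 1010101010101010
  (~d & b) = 0000101000001010
  (a | (~d & b)) = 0000101011111111
  ((a | (~d & b)) | c) = 0011101111111111
  ~b = 1111000011110000
  (~b | a) = 1111000011111111
  (((a | (~d & b)) | c) | (~b | a)) = 1111101111111111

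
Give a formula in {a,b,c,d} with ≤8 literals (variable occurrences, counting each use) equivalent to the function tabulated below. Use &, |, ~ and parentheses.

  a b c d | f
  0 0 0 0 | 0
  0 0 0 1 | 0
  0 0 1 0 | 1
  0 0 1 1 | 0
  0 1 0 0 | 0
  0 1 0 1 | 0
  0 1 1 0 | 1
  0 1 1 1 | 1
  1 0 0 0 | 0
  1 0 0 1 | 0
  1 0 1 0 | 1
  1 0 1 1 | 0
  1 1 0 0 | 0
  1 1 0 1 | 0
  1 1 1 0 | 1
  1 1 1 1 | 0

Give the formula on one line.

  ~b = 1111000011110000
  ~d = 1010101010101010
  (~b & ~d) = 1010000010100000
  ~a = 1111111100000000
  (~d | ~a) = 1111111110101010
  (c & (~d | ~a)) = 0011001100100010
  (b & (c & (~d | ~a))) = 0000001100000010
  ((~b & ~d) | (b & (c & (~d | ~a)))) = 1010001110100010
  (c & ((~b & ~d) | (b & (c & (~d | ~a))))) = 0010001100100010

(c & ((~b & ~d) | (b & (c & (~d | ~a)))))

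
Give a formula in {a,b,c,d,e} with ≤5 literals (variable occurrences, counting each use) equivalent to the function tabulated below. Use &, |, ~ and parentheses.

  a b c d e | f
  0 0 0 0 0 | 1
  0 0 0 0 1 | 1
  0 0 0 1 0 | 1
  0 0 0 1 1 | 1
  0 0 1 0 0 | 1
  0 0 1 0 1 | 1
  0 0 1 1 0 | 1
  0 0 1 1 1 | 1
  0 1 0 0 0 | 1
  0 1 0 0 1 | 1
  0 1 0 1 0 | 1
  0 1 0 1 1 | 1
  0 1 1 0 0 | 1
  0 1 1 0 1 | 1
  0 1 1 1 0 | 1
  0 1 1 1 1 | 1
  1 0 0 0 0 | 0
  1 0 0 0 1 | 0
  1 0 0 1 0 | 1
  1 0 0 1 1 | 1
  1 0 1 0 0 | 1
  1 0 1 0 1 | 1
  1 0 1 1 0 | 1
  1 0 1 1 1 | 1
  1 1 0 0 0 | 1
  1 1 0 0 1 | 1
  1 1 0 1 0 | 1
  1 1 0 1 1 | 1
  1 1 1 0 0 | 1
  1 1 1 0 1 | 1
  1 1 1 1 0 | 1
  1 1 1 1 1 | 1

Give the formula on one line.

((b | (d | c)) | (~c & ~a))

  (d | c) = 00111111001111110011111100111111
  (b | (d | c)) = 00111111111111110011111111111111
  ~c = 11110000111100001111000011110000
  ~a = 11111111111111110000000000000000
  (~c & ~a) = 11110000111100000000000000000000
  ((b | (d | c)) | (~c & ~a)) = 11111111111111110011111111111111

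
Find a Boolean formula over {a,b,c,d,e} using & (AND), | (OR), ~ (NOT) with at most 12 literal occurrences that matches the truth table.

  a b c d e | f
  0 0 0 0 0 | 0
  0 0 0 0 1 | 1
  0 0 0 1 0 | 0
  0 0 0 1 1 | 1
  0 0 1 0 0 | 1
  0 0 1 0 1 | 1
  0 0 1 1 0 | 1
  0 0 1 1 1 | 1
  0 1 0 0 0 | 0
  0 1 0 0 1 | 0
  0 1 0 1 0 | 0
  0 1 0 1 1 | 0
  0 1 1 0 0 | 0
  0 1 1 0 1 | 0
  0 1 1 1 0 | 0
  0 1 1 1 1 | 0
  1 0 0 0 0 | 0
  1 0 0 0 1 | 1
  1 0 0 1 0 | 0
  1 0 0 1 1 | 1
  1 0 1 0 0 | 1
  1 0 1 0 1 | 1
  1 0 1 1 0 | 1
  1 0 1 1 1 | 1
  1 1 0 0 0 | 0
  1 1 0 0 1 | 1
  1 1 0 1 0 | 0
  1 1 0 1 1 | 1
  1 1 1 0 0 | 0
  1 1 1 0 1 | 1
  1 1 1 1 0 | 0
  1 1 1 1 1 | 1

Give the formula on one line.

  ~a = 11111111111111110000000000000000
  ~b = 11111111000000001111111100000000
  (~a & ~b) = 11111111000000000000000000000000
  ((~a & ~b) | a) = 11111111000000001111111111111111
  (b & ~a) = 00000000111111110000000000000000
  ((b & ~a) | e) = 01010101111111110101010101010101
  (((~a & ~b) | a) & ((b & ~a) | e)) = 01010101000000000101010101010101
  ~e = 10101010101010101010101010101010
  (c & ~e) = 00001010000010100000101000001010
  (~b & (c & ~e)) = 00001010000000000000101000000000
  ((((~a & ~b) | a) & ((b & ~a) | e)) | (~b & (c & ~e))) = 01011111000000000101111101010101

((((~a & ~b) | a) & ((b & ~a) | e)) | (~b & (c & ~e)))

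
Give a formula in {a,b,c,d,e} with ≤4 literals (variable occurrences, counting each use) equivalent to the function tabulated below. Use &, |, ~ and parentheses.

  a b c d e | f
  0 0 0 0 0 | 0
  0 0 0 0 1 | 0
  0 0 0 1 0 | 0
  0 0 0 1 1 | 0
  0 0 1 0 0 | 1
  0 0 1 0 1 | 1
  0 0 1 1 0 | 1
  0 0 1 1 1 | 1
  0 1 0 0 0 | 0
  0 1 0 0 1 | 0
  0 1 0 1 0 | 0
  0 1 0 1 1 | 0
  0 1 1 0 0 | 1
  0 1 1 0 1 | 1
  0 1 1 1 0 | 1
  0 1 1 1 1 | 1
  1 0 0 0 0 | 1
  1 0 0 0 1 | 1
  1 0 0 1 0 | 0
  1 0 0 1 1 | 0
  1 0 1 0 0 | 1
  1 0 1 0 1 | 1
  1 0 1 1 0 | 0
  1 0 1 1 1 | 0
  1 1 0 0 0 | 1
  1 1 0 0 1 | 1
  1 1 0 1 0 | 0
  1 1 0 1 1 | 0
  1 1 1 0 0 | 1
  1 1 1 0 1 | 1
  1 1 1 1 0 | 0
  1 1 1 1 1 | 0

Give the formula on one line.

((~d | ~a) & (c | a))

  ~d = 11001100110011001100110011001100
  ~a = 11111111111111110000000000000000
  (~d | ~a) = 11111111111111111100110011001100
  (c | a) = 00001111000011111111111111111111
  ((~d | ~a) & (c | a)) = 00001111000011111100110011001100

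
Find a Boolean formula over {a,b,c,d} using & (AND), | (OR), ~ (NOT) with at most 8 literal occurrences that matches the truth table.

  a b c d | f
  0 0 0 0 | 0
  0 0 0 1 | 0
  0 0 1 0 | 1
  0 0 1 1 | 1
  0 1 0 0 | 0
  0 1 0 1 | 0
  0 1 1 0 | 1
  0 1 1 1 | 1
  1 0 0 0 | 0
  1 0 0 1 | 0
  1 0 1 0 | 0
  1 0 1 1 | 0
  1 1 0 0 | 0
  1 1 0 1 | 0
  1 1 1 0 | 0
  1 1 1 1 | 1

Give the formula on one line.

(c & ((~a | b) & (d | ~a)))

  ~a = 1111111100000000
  (~a | b) = 1111111100001111
  (d | ~a) = 1111111101010101
  ((~a | b) & (d | ~a)) = 1111111100000101
  (c & ((~a | b) & (d | ~a))) = 0011001100000001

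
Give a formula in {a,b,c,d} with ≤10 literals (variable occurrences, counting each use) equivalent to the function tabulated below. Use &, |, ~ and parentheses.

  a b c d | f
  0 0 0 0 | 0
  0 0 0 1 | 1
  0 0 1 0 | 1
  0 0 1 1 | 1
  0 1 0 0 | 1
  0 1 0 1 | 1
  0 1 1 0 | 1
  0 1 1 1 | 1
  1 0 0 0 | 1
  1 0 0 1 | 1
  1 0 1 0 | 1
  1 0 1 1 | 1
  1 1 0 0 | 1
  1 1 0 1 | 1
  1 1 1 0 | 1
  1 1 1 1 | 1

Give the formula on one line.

((b | c) | ((((a | b) & (b | c)) | (~d & a)) | d))

  (b | c) = 0011111100111111
  (a | b) = 0000111111111111
  ((a | b) & (b | c)) = 0000111100111111
  ~d = 1010101010101010
  (~d & a) = 0000000010101010
  (((a | b) & (b | c)) | (~d & a)) = 0000111110111111
  ((((a | b) & (b | c)) | (~d & a)) | d) = 0101111111111111
  ((b | c) | ((((a | b) & (b | c)) | (~d & a)) | d)) = 0111111111111111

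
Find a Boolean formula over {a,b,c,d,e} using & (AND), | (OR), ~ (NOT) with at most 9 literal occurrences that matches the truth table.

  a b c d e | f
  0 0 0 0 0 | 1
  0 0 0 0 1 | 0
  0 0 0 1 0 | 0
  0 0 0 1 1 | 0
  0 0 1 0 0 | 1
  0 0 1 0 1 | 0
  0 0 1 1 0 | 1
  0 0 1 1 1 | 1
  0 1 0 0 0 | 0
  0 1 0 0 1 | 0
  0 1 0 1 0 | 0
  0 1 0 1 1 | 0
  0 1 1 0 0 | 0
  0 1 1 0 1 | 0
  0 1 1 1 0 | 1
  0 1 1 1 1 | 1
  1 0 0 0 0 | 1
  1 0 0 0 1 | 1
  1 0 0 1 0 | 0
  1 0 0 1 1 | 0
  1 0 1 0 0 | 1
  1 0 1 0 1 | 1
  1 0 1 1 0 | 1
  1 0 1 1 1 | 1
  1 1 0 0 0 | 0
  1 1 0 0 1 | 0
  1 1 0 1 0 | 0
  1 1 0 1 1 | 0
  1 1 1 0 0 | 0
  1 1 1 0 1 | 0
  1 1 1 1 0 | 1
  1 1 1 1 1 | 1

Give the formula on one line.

(((d & c) | (~b & (~e | a))) & (c | (~d & (a | ~c))))

  (d & c) = 00000011000000110000001100000011
  ~b = 11111111000000001111111100000000
  ~e = 10101010101010101010101010101010
  (~e | a) = 10101010101010101111111111111111
  (~b & (~e | a)) = 10101010000000001111111100000000
  ((d & c) | (~b & (~e | a))) = 10101011000000111111111100000011
  ~d = 11001100110011001100110011001100
  ~c = 11110000111100001111000011110000
  (a | ~c) = 11110000111100001111111111111111
  (~d & (a | ~c)) = 11000000110000001100110011001100
  (c | (~d & (a | ~c))) = 11001111110011111100111111001111
  (((d & c) | (~b & (~e | a))) & (c | (~d & (a | ~c)))) = 10001011000000111100111100000011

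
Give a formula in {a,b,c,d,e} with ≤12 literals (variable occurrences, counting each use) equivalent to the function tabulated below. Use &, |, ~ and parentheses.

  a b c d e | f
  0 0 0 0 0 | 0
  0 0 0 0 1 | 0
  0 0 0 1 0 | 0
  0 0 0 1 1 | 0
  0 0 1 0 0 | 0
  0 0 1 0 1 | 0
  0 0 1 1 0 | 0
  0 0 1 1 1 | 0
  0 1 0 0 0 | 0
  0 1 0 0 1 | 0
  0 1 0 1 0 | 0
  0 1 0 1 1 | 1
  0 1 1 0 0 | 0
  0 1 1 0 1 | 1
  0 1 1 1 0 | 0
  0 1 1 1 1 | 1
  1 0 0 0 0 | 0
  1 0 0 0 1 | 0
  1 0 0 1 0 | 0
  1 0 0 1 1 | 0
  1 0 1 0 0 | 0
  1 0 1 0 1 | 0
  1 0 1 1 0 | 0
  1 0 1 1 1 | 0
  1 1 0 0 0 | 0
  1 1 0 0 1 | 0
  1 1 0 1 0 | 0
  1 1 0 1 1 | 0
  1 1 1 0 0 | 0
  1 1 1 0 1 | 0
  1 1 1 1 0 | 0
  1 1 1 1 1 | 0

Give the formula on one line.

((b & (~a & ((~b | a) | e))) & (((a & e) | c) | d))

  ~a = 11111111111111110000000000000000
  ~b = 11111111000000001111111100000000
  (~b | a) = 11111111000000001111111111111111
  ((~b | a) | e) = 11111111010101011111111111111111
  (~a & ((~b | a) | e)) = 11111111010101010000000000000000
  (b & (~a & ((~b | a) | e))) = 00000000010101010000000000000000
  (a & e) = 00000000000000000101010101010101
  ((a & e) | c) = 00001111000011110101111101011111
  (((a & e) | c) | d) = 00111111001111110111111101111111
  ((b & (~a & ((~b | a) | e))) & (((a & e) | c) | d)) = 00000000000101010000000000000000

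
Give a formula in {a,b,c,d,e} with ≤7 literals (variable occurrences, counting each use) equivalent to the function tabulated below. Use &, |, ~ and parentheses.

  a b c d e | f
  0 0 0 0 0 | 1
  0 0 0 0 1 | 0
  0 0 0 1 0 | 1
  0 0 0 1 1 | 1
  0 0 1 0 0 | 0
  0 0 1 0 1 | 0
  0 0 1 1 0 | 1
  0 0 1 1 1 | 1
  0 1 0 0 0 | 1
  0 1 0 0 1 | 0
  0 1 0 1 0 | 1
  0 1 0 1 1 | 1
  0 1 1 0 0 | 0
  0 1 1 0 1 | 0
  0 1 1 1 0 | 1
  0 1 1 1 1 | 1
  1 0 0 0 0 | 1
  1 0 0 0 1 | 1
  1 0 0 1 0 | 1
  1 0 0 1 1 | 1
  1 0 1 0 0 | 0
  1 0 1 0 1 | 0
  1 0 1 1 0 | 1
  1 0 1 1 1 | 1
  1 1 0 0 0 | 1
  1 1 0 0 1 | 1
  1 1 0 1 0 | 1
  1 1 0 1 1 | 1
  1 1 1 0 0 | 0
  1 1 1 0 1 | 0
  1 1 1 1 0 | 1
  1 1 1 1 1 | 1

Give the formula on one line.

((~c & (~e | a)) | d)

  ~c = 11110000111100001111000011110000
  ~e = 10101010101010101010101010101010
  (~e | a) = 10101010101010101111111111111111
  (~c & (~e | a)) = 10100000101000001111000011110000
  ((~c & (~e | a)) | d) = 10110011101100111111001111110011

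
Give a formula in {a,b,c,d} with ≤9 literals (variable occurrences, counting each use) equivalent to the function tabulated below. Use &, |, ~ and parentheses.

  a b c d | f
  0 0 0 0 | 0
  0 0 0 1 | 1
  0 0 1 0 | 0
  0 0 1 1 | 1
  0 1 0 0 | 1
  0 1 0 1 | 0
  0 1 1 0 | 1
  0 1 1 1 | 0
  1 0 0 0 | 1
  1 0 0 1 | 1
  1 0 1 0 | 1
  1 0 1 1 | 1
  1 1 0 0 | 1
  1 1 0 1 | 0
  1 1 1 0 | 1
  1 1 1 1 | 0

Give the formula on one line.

  ~b = 1111000011110000
  (d & ~b) = 0101000001010000
  ~d = 1010101010101010
  (b | d) = 0101111101011111
  (a | (b | d)) = 0101111111111111
  (~d & (a | (b | d))) = 0000101010101010
  ((d & ~b) | (~d & (a | (b | d)))) = 0101101011111010

((d & ~b) | (~d & (a | (b | d))))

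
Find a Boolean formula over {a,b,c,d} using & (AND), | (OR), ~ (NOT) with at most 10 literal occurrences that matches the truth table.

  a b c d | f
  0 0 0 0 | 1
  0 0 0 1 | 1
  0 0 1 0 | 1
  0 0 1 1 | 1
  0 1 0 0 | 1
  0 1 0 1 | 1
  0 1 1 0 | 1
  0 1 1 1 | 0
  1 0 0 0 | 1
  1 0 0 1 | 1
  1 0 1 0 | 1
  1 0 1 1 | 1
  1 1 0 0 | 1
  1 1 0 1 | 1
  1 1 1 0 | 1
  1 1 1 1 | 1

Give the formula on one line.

(((a | ~d) | ((~c | (a | (~b | ~d))) & (b | c))) | ~c)

  ~d = 1010101010101010
  (a | ~d) = 1010101011111111
  ~c = 1100110011001100
  ~b = 1111000011110000
  (~b | ~d) = 1111101011111010
  (a | (~b | ~d)) = 1111101011111111
  (~c | (a | (~b | ~d))) = 1111111011111111
  (b | c) = 0011111100111111
  ((~c | (a | (~b | ~d))) & (b | c)) = 0011111000111111
  ((a | ~d) | ((~c | (a | (~b | ~d))) & (b | c))) = 1011111011111111
  (((a | ~d) | ((~c | (a | (~b | ~d))) & (b | c))) | ~c) = 1111111011111111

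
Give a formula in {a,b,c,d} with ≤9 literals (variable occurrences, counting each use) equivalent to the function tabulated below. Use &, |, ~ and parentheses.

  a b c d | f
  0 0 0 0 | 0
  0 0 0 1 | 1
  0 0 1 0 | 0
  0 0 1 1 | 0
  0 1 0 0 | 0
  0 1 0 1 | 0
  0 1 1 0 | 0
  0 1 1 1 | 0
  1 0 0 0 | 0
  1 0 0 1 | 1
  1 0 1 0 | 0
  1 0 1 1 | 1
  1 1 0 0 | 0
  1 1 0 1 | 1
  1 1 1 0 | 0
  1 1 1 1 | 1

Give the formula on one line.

(((~c | a) & d) & (a | (~d | ((d & ~b) | c))))

  ~c = 1100110011001100
  (~c | a) = 1100110011111111
  ((~c | a) & d) = 0100010001010101
  ~d = 1010101010101010
  ~b = 1111000011110000
  (d & ~b) = 0101000001010000
  ((d & ~b) | c) = 0111001101110011
  (~d | ((d & ~b) | c)) = 1111101111111011
  (a | (~d | ((d & ~b) | c))) = 1111101111111111
  (((~c | a) & d) & (a | (~d | ((d & ~b) | c)))) = 0100000001010101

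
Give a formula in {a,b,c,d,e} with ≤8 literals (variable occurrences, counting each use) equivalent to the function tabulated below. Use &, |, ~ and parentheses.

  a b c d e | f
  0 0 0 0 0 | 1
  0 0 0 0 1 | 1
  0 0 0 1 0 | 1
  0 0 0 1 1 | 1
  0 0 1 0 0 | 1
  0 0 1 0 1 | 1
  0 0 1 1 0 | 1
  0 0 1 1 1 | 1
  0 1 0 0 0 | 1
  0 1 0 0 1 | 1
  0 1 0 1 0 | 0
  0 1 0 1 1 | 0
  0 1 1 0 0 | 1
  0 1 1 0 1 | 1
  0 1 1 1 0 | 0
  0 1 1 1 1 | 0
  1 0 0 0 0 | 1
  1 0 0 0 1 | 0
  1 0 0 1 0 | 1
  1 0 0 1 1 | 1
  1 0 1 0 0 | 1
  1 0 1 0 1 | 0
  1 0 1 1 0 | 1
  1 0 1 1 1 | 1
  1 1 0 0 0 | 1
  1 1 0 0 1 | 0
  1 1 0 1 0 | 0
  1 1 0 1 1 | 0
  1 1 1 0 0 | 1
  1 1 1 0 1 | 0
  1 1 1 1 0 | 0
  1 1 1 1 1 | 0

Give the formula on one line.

  ~d = 11001100110011001100110011001100
  ~b = 11111111000000001111111100000000
  (~d | ~b) = 11111111110011001111111111001100
  ~a = 11111111111111110000000000000000
  ~e = 10101010101010101010101010101010
  (~a | ~e) = 11111111111111111010101010101010
  (d | (~a | ~e)) = 11111111111111111011101110111011
  ((~d | ~b) & (d | (~a | ~e))) = 11111111110011001011101110001000

((~d | ~b) & (d | (~a | ~e)))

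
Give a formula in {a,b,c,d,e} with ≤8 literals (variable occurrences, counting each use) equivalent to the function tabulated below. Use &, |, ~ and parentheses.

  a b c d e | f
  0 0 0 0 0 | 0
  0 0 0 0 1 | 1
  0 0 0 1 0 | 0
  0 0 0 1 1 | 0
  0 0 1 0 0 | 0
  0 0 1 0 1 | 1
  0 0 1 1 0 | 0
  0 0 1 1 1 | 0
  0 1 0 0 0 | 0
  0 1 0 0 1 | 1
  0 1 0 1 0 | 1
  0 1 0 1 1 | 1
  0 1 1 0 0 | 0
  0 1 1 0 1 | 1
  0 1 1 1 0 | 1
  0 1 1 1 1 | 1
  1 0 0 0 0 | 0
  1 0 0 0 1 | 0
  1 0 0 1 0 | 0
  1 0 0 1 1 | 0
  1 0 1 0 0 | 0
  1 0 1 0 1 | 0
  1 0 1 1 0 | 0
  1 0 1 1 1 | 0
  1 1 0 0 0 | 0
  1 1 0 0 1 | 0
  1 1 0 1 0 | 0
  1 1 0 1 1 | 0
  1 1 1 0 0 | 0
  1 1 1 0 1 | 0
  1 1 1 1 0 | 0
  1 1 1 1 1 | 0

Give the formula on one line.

  (d | e) = 01110111011101110111011101110111
  ((d | e) & b) = 00000000011101110000000001110111
  ~a = 11111111111111110000000000000000
  (((d | e) & b) & ~a) = 00000000011101110000000000000000
  ~d = 11001100110011001100110011001100
  (~a & e) = 01010101010101010000000000000000
  (~d & (~a & e)) = 01000100010001000000000000000000
  ((((d | e) & b) & ~a) | (~d & (~a & e))) = 01000100011101110000000000000000

((((d | e) & b) & ~a) | (~d & (~a & e)))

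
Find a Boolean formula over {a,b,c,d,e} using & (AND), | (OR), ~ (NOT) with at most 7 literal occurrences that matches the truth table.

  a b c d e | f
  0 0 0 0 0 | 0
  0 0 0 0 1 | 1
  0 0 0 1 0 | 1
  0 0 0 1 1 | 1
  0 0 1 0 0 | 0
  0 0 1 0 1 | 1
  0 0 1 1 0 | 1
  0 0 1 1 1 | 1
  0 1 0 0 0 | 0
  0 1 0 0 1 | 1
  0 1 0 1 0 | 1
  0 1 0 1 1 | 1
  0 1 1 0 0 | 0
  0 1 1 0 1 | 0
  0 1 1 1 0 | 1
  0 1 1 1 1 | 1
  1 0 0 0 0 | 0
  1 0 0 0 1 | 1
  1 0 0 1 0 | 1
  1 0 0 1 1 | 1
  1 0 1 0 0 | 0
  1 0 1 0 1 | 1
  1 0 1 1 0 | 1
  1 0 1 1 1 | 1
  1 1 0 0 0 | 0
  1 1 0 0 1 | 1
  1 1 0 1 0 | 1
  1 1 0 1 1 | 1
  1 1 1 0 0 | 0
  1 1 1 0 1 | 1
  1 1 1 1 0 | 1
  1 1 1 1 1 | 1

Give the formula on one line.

  ~c = 11110000111100001111000011110000
  (e & ~c) = 01010000010100000101000001010000
  ~d = 11001100110011001100110011001100
  (~d & a) = 00000000000000001100110011001100
  ~b = 11111111000000001111111100000000
  ((~d & a) | ~b) = 11111111000000001111111111001100
  ((e & ~c) | ((~d & a) | ~b)) = 11111111010100001111111111011100
  (e & ((e & ~c) | ((~d & a) | ~b))) = 01010101010100000101010101010100
  (d | (e & ((e & ~c) | ((~d & a) | ~b)))) = 01110111011100110111011101110111

(d | (e & ((e & ~c) | ((~d & a) | ~b))))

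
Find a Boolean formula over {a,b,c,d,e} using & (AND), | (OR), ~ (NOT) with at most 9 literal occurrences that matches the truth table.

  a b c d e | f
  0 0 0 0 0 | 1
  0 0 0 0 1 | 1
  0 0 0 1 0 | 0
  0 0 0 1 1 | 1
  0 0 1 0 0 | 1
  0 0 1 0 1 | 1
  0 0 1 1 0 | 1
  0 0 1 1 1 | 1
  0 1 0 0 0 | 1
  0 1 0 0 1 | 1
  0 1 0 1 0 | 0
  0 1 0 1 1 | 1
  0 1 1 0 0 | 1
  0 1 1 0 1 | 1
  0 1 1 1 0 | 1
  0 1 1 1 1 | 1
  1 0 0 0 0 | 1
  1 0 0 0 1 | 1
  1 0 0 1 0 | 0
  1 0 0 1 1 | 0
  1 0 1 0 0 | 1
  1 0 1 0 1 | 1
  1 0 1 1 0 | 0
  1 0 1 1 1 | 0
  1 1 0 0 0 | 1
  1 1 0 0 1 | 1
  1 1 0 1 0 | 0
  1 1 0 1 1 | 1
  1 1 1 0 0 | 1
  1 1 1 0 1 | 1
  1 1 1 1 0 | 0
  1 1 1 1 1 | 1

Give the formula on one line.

  ~d = 11001100110011001100110011001100
  (e | c) = 01011111010111110101111101011111
  ~a = 11111111111111110000000000000000
  ((e | c) & ~a) = 01011111010111110000000000000000
  ~e = 10101010101010101010101010101010
  (~e | b) = 10101010111111111010101011111111
  ((~e | b) | ~a) = 11111111111111111010101011111111
  (~d | e) = 11011101110111011101110111011101
  (((~e | b) | ~a) & (~d | e)) = 11011101110111011000100011011101
  (((e | c) & ~a) | (((~e | b) | ~a) & (~d | e))) = 11011111110111111000100011011101
  (~d | (((e | c) & ~a) | (((~e | b) | ~a) & (~d | e)))) = 11011111110111111100110011011101

(~d | (((e | c) & ~a) | (((~e | b) | ~a) & (~d | e))))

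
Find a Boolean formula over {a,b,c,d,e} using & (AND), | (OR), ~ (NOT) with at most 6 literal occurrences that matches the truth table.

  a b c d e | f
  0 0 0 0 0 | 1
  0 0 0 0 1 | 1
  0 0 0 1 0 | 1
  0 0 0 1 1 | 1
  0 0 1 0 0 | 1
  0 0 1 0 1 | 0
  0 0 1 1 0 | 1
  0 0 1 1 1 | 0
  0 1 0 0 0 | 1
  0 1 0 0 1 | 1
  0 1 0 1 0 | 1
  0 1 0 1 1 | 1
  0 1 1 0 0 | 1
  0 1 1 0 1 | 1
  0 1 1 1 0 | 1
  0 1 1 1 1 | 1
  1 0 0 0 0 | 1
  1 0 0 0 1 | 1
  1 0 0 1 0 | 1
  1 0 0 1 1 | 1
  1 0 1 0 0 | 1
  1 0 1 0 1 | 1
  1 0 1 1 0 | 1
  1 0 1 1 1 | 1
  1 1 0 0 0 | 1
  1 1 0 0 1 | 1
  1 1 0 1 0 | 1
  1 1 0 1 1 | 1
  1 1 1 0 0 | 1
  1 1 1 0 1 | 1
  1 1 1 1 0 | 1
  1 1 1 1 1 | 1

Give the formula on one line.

  ~e = 10101010101010101010101010101010
  ~b = 11111111000000001111111100000000
  (~e & ~b) = 10101010000000001010101000000000
  (a | (~e & ~b)) = 10101010000000001111111111111111
  ~a = 11111111111111110000000000000000
  ~c = 11110000111100001111000011110000
  (~a & ~c) = 11110000111100000000000000000000
  (b | (~a & ~c)) = 11110000111111110000000011111111
  ((a | (~e & ~b)) | (b | (~a & ~c))) = 11111010111111111111111111111111

((a | (~e & ~b)) | (b | (~a & ~c)))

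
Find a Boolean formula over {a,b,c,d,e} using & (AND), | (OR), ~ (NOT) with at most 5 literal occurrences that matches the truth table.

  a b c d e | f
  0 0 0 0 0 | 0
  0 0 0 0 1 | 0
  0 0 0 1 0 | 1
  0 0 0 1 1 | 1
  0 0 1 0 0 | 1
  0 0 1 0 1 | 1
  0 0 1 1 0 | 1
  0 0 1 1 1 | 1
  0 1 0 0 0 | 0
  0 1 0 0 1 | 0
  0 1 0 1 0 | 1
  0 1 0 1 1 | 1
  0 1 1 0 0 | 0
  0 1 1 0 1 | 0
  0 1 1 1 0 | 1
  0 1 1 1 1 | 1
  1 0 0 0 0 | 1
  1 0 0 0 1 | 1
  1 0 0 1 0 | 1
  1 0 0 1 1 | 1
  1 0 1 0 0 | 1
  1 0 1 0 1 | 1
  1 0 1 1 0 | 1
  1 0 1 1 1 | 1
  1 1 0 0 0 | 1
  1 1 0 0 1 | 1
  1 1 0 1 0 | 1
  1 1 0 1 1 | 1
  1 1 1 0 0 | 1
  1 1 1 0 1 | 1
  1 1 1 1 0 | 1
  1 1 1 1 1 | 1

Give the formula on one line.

((~a & ((c & ~b) | d)) | a)

  ~a = 11111111111111110000000000000000
  ~b = 11111111000000001111111100000000
  (c & ~b) = 00001111000000000000111100000000
  ((c & ~b) | d) = 00111111001100110011111100110011
  (~a & ((c & ~b) | d)) = 00111111001100110000000000000000
  ((~a & ((c & ~b) | d)) | a) = 00111111001100111111111111111111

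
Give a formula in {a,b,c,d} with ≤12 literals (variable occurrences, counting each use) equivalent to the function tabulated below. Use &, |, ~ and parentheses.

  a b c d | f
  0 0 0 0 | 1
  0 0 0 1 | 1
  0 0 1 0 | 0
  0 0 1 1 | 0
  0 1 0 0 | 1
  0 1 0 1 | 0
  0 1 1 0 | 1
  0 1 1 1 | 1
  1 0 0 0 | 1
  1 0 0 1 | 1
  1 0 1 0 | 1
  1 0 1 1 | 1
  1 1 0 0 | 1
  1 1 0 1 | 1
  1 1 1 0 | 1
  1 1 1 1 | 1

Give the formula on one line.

(((c | a) | (~b | ((~a & b) & ~d))) & ((~c | a) | b))

  (c | a) = 0011001111111111
  ~b = 1111000011110000
  ~a = 1111111100000000
  (~a & b) = 0000111100000000
  ~d = 1010101010101010
  ((~a & b) & ~d) = 0000101000000000
  (~b | ((~a & b) & ~d)) = 1111101011110000
  ((c | a) | (~b | ((~a & b) & ~d))) = 1111101111111111
  ~c = 1100110011001100
  (~c | a) = 1100110011111111
  ((~c | a) | b) = 1100111111111111
  (((c | a) | (~b | ((~a & b) & ~d))) & ((~c | a) | b)) = 1100101111111111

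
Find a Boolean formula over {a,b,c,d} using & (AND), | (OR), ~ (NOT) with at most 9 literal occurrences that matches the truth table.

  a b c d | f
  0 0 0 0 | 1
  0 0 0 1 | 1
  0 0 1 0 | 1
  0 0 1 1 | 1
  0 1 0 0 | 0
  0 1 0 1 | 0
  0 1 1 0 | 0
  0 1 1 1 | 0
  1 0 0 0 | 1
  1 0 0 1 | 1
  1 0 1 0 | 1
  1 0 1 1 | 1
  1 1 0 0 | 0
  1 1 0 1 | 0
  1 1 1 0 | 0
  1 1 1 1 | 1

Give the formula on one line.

  (d & a) = 0000000001010101
  ((d & a) & c) = 0000000000010001
  ~d = 1010101010101010
  (((d & a) & c) | ~d) = 1010101010111011
  ((((d & a) & c) | ~d) & d) = 0000000000010001
  ~b = 1111000011110000
  (((((d & a) & c) | ~d) & d) | ~b) = 1111000011110001

(((((d & a) & c) | ~d) & d) | ~b)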